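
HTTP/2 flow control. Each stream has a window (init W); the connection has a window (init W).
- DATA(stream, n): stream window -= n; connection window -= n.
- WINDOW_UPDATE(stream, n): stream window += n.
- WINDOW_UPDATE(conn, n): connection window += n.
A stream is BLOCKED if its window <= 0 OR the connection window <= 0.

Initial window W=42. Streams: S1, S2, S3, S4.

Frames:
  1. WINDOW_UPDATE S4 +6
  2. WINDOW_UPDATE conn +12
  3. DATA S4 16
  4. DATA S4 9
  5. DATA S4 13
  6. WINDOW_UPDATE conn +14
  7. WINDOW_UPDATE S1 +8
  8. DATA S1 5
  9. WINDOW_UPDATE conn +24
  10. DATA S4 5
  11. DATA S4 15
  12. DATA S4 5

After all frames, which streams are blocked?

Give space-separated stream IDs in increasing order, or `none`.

Op 1: conn=42 S1=42 S2=42 S3=42 S4=48 blocked=[]
Op 2: conn=54 S1=42 S2=42 S3=42 S4=48 blocked=[]
Op 3: conn=38 S1=42 S2=42 S3=42 S4=32 blocked=[]
Op 4: conn=29 S1=42 S2=42 S3=42 S4=23 blocked=[]
Op 5: conn=16 S1=42 S2=42 S3=42 S4=10 blocked=[]
Op 6: conn=30 S1=42 S2=42 S3=42 S4=10 blocked=[]
Op 7: conn=30 S1=50 S2=42 S3=42 S4=10 blocked=[]
Op 8: conn=25 S1=45 S2=42 S3=42 S4=10 blocked=[]
Op 9: conn=49 S1=45 S2=42 S3=42 S4=10 blocked=[]
Op 10: conn=44 S1=45 S2=42 S3=42 S4=5 blocked=[]
Op 11: conn=29 S1=45 S2=42 S3=42 S4=-10 blocked=[4]
Op 12: conn=24 S1=45 S2=42 S3=42 S4=-15 blocked=[4]

Answer: S4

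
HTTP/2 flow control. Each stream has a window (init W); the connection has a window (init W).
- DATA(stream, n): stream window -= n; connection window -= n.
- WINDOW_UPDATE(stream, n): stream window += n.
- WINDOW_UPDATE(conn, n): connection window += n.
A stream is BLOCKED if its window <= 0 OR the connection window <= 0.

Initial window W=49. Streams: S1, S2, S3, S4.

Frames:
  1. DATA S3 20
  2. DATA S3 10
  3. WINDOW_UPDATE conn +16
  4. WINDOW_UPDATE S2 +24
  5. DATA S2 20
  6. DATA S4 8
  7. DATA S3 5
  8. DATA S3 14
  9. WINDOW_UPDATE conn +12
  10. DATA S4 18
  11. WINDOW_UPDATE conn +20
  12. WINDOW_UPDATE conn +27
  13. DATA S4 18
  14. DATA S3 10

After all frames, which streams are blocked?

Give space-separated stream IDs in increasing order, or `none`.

Answer: S3

Derivation:
Op 1: conn=29 S1=49 S2=49 S3=29 S4=49 blocked=[]
Op 2: conn=19 S1=49 S2=49 S3=19 S4=49 blocked=[]
Op 3: conn=35 S1=49 S2=49 S3=19 S4=49 blocked=[]
Op 4: conn=35 S1=49 S2=73 S3=19 S4=49 blocked=[]
Op 5: conn=15 S1=49 S2=53 S3=19 S4=49 blocked=[]
Op 6: conn=7 S1=49 S2=53 S3=19 S4=41 blocked=[]
Op 7: conn=2 S1=49 S2=53 S3=14 S4=41 blocked=[]
Op 8: conn=-12 S1=49 S2=53 S3=0 S4=41 blocked=[1, 2, 3, 4]
Op 9: conn=0 S1=49 S2=53 S3=0 S4=41 blocked=[1, 2, 3, 4]
Op 10: conn=-18 S1=49 S2=53 S3=0 S4=23 blocked=[1, 2, 3, 4]
Op 11: conn=2 S1=49 S2=53 S3=0 S4=23 blocked=[3]
Op 12: conn=29 S1=49 S2=53 S3=0 S4=23 blocked=[3]
Op 13: conn=11 S1=49 S2=53 S3=0 S4=5 blocked=[3]
Op 14: conn=1 S1=49 S2=53 S3=-10 S4=5 blocked=[3]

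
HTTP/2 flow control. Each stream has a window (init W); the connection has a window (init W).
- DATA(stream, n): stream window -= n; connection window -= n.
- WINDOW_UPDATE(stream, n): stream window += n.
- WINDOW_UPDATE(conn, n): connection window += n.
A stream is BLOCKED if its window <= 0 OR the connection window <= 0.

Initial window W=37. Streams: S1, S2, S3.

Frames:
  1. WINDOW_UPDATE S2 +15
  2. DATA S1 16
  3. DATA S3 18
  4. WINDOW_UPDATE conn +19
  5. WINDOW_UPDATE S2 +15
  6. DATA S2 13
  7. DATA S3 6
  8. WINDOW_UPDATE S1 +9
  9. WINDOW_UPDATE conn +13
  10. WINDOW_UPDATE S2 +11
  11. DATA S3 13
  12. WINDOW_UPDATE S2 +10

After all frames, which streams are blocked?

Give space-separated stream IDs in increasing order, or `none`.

Op 1: conn=37 S1=37 S2=52 S3=37 blocked=[]
Op 2: conn=21 S1=21 S2=52 S3=37 blocked=[]
Op 3: conn=3 S1=21 S2=52 S3=19 blocked=[]
Op 4: conn=22 S1=21 S2=52 S3=19 blocked=[]
Op 5: conn=22 S1=21 S2=67 S3=19 blocked=[]
Op 6: conn=9 S1=21 S2=54 S3=19 blocked=[]
Op 7: conn=3 S1=21 S2=54 S3=13 blocked=[]
Op 8: conn=3 S1=30 S2=54 S3=13 blocked=[]
Op 9: conn=16 S1=30 S2=54 S3=13 blocked=[]
Op 10: conn=16 S1=30 S2=65 S3=13 blocked=[]
Op 11: conn=3 S1=30 S2=65 S3=0 blocked=[3]
Op 12: conn=3 S1=30 S2=75 S3=0 blocked=[3]

Answer: S3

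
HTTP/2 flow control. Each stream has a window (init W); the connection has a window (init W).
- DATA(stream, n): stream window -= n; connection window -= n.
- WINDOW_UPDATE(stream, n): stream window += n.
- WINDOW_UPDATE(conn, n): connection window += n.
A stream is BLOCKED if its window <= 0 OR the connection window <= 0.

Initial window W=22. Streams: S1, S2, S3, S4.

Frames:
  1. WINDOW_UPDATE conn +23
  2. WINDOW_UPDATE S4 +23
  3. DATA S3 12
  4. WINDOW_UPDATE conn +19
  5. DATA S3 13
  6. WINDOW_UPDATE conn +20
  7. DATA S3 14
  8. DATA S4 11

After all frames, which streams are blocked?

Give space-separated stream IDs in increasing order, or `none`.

Answer: S3

Derivation:
Op 1: conn=45 S1=22 S2=22 S3=22 S4=22 blocked=[]
Op 2: conn=45 S1=22 S2=22 S3=22 S4=45 blocked=[]
Op 3: conn=33 S1=22 S2=22 S3=10 S4=45 blocked=[]
Op 4: conn=52 S1=22 S2=22 S3=10 S4=45 blocked=[]
Op 5: conn=39 S1=22 S2=22 S3=-3 S4=45 blocked=[3]
Op 6: conn=59 S1=22 S2=22 S3=-3 S4=45 blocked=[3]
Op 7: conn=45 S1=22 S2=22 S3=-17 S4=45 blocked=[3]
Op 8: conn=34 S1=22 S2=22 S3=-17 S4=34 blocked=[3]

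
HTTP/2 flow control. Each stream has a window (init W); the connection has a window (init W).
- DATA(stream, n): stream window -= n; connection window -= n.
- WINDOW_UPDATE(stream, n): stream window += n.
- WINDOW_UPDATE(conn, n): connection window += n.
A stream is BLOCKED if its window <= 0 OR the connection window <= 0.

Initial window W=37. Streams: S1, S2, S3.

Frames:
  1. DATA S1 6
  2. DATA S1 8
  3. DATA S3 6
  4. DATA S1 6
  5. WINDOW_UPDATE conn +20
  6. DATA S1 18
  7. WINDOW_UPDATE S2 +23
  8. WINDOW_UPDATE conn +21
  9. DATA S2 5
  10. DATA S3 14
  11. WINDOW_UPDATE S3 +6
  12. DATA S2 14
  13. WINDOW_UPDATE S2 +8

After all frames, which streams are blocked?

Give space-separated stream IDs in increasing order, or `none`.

Answer: S1

Derivation:
Op 1: conn=31 S1=31 S2=37 S3=37 blocked=[]
Op 2: conn=23 S1=23 S2=37 S3=37 blocked=[]
Op 3: conn=17 S1=23 S2=37 S3=31 blocked=[]
Op 4: conn=11 S1=17 S2=37 S3=31 blocked=[]
Op 5: conn=31 S1=17 S2=37 S3=31 blocked=[]
Op 6: conn=13 S1=-1 S2=37 S3=31 blocked=[1]
Op 7: conn=13 S1=-1 S2=60 S3=31 blocked=[1]
Op 8: conn=34 S1=-1 S2=60 S3=31 blocked=[1]
Op 9: conn=29 S1=-1 S2=55 S3=31 blocked=[1]
Op 10: conn=15 S1=-1 S2=55 S3=17 blocked=[1]
Op 11: conn=15 S1=-1 S2=55 S3=23 blocked=[1]
Op 12: conn=1 S1=-1 S2=41 S3=23 blocked=[1]
Op 13: conn=1 S1=-1 S2=49 S3=23 blocked=[1]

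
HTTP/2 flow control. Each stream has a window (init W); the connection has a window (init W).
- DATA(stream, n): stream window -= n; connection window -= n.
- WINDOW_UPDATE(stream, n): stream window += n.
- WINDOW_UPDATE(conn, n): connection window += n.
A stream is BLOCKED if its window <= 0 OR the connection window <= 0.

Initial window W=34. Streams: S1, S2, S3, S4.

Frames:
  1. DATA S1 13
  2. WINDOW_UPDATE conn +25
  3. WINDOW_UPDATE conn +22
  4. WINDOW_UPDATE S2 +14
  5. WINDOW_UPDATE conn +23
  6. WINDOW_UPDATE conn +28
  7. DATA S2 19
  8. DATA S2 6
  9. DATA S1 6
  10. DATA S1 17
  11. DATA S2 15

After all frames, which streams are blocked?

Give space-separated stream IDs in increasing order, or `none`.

Op 1: conn=21 S1=21 S2=34 S3=34 S4=34 blocked=[]
Op 2: conn=46 S1=21 S2=34 S3=34 S4=34 blocked=[]
Op 3: conn=68 S1=21 S2=34 S3=34 S4=34 blocked=[]
Op 4: conn=68 S1=21 S2=48 S3=34 S4=34 blocked=[]
Op 5: conn=91 S1=21 S2=48 S3=34 S4=34 blocked=[]
Op 6: conn=119 S1=21 S2=48 S3=34 S4=34 blocked=[]
Op 7: conn=100 S1=21 S2=29 S3=34 S4=34 blocked=[]
Op 8: conn=94 S1=21 S2=23 S3=34 S4=34 blocked=[]
Op 9: conn=88 S1=15 S2=23 S3=34 S4=34 blocked=[]
Op 10: conn=71 S1=-2 S2=23 S3=34 S4=34 blocked=[1]
Op 11: conn=56 S1=-2 S2=8 S3=34 S4=34 blocked=[1]

Answer: S1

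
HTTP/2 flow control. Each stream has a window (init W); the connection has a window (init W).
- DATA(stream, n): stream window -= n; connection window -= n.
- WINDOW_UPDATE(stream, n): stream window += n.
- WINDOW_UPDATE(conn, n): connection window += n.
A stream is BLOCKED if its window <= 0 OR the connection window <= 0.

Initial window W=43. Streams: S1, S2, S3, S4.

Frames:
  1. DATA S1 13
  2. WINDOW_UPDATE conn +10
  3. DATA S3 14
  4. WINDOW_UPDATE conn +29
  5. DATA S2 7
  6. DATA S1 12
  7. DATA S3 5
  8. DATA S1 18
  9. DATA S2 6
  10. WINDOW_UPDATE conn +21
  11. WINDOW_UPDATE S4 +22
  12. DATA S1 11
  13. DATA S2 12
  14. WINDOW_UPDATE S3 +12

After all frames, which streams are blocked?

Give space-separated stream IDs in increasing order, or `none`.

Op 1: conn=30 S1=30 S2=43 S3=43 S4=43 blocked=[]
Op 2: conn=40 S1=30 S2=43 S3=43 S4=43 blocked=[]
Op 3: conn=26 S1=30 S2=43 S3=29 S4=43 blocked=[]
Op 4: conn=55 S1=30 S2=43 S3=29 S4=43 blocked=[]
Op 5: conn=48 S1=30 S2=36 S3=29 S4=43 blocked=[]
Op 6: conn=36 S1=18 S2=36 S3=29 S4=43 blocked=[]
Op 7: conn=31 S1=18 S2=36 S3=24 S4=43 blocked=[]
Op 8: conn=13 S1=0 S2=36 S3=24 S4=43 blocked=[1]
Op 9: conn=7 S1=0 S2=30 S3=24 S4=43 blocked=[1]
Op 10: conn=28 S1=0 S2=30 S3=24 S4=43 blocked=[1]
Op 11: conn=28 S1=0 S2=30 S3=24 S4=65 blocked=[1]
Op 12: conn=17 S1=-11 S2=30 S3=24 S4=65 blocked=[1]
Op 13: conn=5 S1=-11 S2=18 S3=24 S4=65 blocked=[1]
Op 14: conn=5 S1=-11 S2=18 S3=36 S4=65 blocked=[1]

Answer: S1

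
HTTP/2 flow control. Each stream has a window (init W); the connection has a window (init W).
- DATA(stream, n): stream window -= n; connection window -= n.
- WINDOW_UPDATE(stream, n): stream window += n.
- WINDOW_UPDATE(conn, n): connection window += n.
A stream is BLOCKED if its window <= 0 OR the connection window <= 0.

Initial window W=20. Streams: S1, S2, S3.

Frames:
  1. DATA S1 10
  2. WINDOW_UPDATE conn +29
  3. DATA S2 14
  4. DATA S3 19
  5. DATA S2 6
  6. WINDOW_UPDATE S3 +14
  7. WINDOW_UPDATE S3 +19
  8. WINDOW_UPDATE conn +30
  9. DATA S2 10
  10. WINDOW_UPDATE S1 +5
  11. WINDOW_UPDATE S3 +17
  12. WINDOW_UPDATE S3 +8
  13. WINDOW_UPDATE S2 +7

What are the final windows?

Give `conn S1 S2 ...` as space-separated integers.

Op 1: conn=10 S1=10 S2=20 S3=20 blocked=[]
Op 2: conn=39 S1=10 S2=20 S3=20 blocked=[]
Op 3: conn=25 S1=10 S2=6 S3=20 blocked=[]
Op 4: conn=6 S1=10 S2=6 S3=1 blocked=[]
Op 5: conn=0 S1=10 S2=0 S3=1 blocked=[1, 2, 3]
Op 6: conn=0 S1=10 S2=0 S3=15 blocked=[1, 2, 3]
Op 7: conn=0 S1=10 S2=0 S3=34 blocked=[1, 2, 3]
Op 8: conn=30 S1=10 S2=0 S3=34 blocked=[2]
Op 9: conn=20 S1=10 S2=-10 S3=34 blocked=[2]
Op 10: conn=20 S1=15 S2=-10 S3=34 blocked=[2]
Op 11: conn=20 S1=15 S2=-10 S3=51 blocked=[2]
Op 12: conn=20 S1=15 S2=-10 S3=59 blocked=[2]
Op 13: conn=20 S1=15 S2=-3 S3=59 blocked=[2]

Answer: 20 15 -3 59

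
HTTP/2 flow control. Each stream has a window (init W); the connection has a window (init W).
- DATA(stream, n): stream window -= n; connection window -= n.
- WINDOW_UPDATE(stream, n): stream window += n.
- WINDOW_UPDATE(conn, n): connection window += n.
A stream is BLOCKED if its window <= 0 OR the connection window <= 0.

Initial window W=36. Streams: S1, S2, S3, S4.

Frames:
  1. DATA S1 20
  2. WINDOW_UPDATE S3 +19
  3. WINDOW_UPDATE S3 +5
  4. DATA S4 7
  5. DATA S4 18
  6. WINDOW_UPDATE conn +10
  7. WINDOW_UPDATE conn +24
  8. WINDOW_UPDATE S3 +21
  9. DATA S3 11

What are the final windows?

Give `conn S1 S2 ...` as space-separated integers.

Op 1: conn=16 S1=16 S2=36 S3=36 S4=36 blocked=[]
Op 2: conn=16 S1=16 S2=36 S3=55 S4=36 blocked=[]
Op 3: conn=16 S1=16 S2=36 S3=60 S4=36 blocked=[]
Op 4: conn=9 S1=16 S2=36 S3=60 S4=29 blocked=[]
Op 5: conn=-9 S1=16 S2=36 S3=60 S4=11 blocked=[1, 2, 3, 4]
Op 6: conn=1 S1=16 S2=36 S3=60 S4=11 blocked=[]
Op 7: conn=25 S1=16 S2=36 S3=60 S4=11 blocked=[]
Op 8: conn=25 S1=16 S2=36 S3=81 S4=11 blocked=[]
Op 9: conn=14 S1=16 S2=36 S3=70 S4=11 blocked=[]

Answer: 14 16 36 70 11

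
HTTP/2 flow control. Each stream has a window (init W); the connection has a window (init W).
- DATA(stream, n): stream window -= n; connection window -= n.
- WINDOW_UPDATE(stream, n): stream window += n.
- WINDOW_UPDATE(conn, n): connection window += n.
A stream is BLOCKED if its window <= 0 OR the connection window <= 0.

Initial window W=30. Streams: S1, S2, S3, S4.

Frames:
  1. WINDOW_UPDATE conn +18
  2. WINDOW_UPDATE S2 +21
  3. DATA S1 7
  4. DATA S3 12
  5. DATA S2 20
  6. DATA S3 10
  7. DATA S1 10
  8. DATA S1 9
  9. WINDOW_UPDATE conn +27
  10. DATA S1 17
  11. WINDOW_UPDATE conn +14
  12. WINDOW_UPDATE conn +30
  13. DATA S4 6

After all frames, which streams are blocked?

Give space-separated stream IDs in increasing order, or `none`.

Op 1: conn=48 S1=30 S2=30 S3=30 S4=30 blocked=[]
Op 2: conn=48 S1=30 S2=51 S3=30 S4=30 blocked=[]
Op 3: conn=41 S1=23 S2=51 S3=30 S4=30 blocked=[]
Op 4: conn=29 S1=23 S2=51 S3=18 S4=30 blocked=[]
Op 5: conn=9 S1=23 S2=31 S3=18 S4=30 blocked=[]
Op 6: conn=-1 S1=23 S2=31 S3=8 S4=30 blocked=[1, 2, 3, 4]
Op 7: conn=-11 S1=13 S2=31 S3=8 S4=30 blocked=[1, 2, 3, 4]
Op 8: conn=-20 S1=4 S2=31 S3=8 S4=30 blocked=[1, 2, 3, 4]
Op 9: conn=7 S1=4 S2=31 S3=8 S4=30 blocked=[]
Op 10: conn=-10 S1=-13 S2=31 S3=8 S4=30 blocked=[1, 2, 3, 4]
Op 11: conn=4 S1=-13 S2=31 S3=8 S4=30 blocked=[1]
Op 12: conn=34 S1=-13 S2=31 S3=8 S4=30 blocked=[1]
Op 13: conn=28 S1=-13 S2=31 S3=8 S4=24 blocked=[1]

Answer: S1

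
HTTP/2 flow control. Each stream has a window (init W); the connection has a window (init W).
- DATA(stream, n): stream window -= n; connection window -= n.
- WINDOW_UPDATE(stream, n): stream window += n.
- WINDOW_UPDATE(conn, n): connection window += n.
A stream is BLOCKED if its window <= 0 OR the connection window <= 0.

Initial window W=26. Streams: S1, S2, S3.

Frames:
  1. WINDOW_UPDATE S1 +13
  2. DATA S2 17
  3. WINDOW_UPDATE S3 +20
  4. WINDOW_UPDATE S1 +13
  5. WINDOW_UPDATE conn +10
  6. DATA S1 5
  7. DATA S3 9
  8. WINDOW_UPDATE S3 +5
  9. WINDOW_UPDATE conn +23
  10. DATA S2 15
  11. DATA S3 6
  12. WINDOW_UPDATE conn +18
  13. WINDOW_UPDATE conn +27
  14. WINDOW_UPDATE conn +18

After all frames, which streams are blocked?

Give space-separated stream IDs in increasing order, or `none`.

Answer: S2

Derivation:
Op 1: conn=26 S1=39 S2=26 S3=26 blocked=[]
Op 2: conn=9 S1=39 S2=9 S3=26 blocked=[]
Op 3: conn=9 S1=39 S2=9 S3=46 blocked=[]
Op 4: conn=9 S1=52 S2=9 S3=46 blocked=[]
Op 5: conn=19 S1=52 S2=9 S3=46 blocked=[]
Op 6: conn=14 S1=47 S2=9 S3=46 blocked=[]
Op 7: conn=5 S1=47 S2=9 S3=37 blocked=[]
Op 8: conn=5 S1=47 S2=9 S3=42 blocked=[]
Op 9: conn=28 S1=47 S2=9 S3=42 blocked=[]
Op 10: conn=13 S1=47 S2=-6 S3=42 blocked=[2]
Op 11: conn=7 S1=47 S2=-6 S3=36 blocked=[2]
Op 12: conn=25 S1=47 S2=-6 S3=36 blocked=[2]
Op 13: conn=52 S1=47 S2=-6 S3=36 blocked=[2]
Op 14: conn=70 S1=47 S2=-6 S3=36 blocked=[2]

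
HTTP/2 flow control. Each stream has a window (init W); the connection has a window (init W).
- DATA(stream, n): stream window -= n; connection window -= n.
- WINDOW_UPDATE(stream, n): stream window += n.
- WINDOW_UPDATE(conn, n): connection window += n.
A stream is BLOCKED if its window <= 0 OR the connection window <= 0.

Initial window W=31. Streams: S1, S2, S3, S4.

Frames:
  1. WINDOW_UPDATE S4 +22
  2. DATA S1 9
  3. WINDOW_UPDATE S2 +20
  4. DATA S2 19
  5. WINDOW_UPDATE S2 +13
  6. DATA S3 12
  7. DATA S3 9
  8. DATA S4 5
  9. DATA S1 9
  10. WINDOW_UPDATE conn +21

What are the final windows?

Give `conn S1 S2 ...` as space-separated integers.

Answer: -11 13 45 10 48

Derivation:
Op 1: conn=31 S1=31 S2=31 S3=31 S4=53 blocked=[]
Op 2: conn=22 S1=22 S2=31 S3=31 S4=53 blocked=[]
Op 3: conn=22 S1=22 S2=51 S3=31 S4=53 blocked=[]
Op 4: conn=3 S1=22 S2=32 S3=31 S4=53 blocked=[]
Op 5: conn=3 S1=22 S2=45 S3=31 S4=53 blocked=[]
Op 6: conn=-9 S1=22 S2=45 S3=19 S4=53 blocked=[1, 2, 3, 4]
Op 7: conn=-18 S1=22 S2=45 S3=10 S4=53 blocked=[1, 2, 3, 4]
Op 8: conn=-23 S1=22 S2=45 S3=10 S4=48 blocked=[1, 2, 3, 4]
Op 9: conn=-32 S1=13 S2=45 S3=10 S4=48 blocked=[1, 2, 3, 4]
Op 10: conn=-11 S1=13 S2=45 S3=10 S4=48 blocked=[1, 2, 3, 4]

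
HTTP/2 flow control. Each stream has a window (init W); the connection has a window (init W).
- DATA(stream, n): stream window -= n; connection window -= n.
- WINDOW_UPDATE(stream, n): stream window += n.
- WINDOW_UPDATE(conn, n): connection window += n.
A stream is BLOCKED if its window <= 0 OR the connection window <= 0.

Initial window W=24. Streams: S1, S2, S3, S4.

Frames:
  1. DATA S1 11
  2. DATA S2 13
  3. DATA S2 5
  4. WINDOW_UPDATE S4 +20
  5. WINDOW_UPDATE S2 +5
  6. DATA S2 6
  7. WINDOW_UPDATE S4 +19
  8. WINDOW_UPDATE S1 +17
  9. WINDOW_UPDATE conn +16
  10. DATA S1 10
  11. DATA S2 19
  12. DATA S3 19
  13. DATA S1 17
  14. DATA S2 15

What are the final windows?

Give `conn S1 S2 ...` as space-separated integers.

Answer: -75 3 -29 5 63

Derivation:
Op 1: conn=13 S1=13 S2=24 S3=24 S4=24 blocked=[]
Op 2: conn=0 S1=13 S2=11 S3=24 S4=24 blocked=[1, 2, 3, 4]
Op 3: conn=-5 S1=13 S2=6 S3=24 S4=24 blocked=[1, 2, 3, 4]
Op 4: conn=-5 S1=13 S2=6 S3=24 S4=44 blocked=[1, 2, 3, 4]
Op 5: conn=-5 S1=13 S2=11 S3=24 S4=44 blocked=[1, 2, 3, 4]
Op 6: conn=-11 S1=13 S2=5 S3=24 S4=44 blocked=[1, 2, 3, 4]
Op 7: conn=-11 S1=13 S2=5 S3=24 S4=63 blocked=[1, 2, 3, 4]
Op 8: conn=-11 S1=30 S2=5 S3=24 S4=63 blocked=[1, 2, 3, 4]
Op 9: conn=5 S1=30 S2=5 S3=24 S4=63 blocked=[]
Op 10: conn=-5 S1=20 S2=5 S3=24 S4=63 blocked=[1, 2, 3, 4]
Op 11: conn=-24 S1=20 S2=-14 S3=24 S4=63 blocked=[1, 2, 3, 4]
Op 12: conn=-43 S1=20 S2=-14 S3=5 S4=63 blocked=[1, 2, 3, 4]
Op 13: conn=-60 S1=3 S2=-14 S3=5 S4=63 blocked=[1, 2, 3, 4]
Op 14: conn=-75 S1=3 S2=-29 S3=5 S4=63 blocked=[1, 2, 3, 4]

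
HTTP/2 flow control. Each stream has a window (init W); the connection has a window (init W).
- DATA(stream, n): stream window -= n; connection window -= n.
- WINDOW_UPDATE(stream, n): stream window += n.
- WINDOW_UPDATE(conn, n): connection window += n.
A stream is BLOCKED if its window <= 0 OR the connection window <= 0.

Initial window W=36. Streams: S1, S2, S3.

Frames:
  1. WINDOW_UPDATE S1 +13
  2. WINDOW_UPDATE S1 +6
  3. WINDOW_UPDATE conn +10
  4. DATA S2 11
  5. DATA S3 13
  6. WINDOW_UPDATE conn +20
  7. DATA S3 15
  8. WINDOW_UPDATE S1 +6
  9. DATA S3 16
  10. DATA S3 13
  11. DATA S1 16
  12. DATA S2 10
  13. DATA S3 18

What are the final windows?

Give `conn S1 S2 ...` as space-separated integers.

Op 1: conn=36 S1=49 S2=36 S3=36 blocked=[]
Op 2: conn=36 S1=55 S2=36 S3=36 blocked=[]
Op 3: conn=46 S1=55 S2=36 S3=36 blocked=[]
Op 4: conn=35 S1=55 S2=25 S3=36 blocked=[]
Op 5: conn=22 S1=55 S2=25 S3=23 blocked=[]
Op 6: conn=42 S1=55 S2=25 S3=23 blocked=[]
Op 7: conn=27 S1=55 S2=25 S3=8 blocked=[]
Op 8: conn=27 S1=61 S2=25 S3=8 blocked=[]
Op 9: conn=11 S1=61 S2=25 S3=-8 blocked=[3]
Op 10: conn=-2 S1=61 S2=25 S3=-21 blocked=[1, 2, 3]
Op 11: conn=-18 S1=45 S2=25 S3=-21 blocked=[1, 2, 3]
Op 12: conn=-28 S1=45 S2=15 S3=-21 blocked=[1, 2, 3]
Op 13: conn=-46 S1=45 S2=15 S3=-39 blocked=[1, 2, 3]

Answer: -46 45 15 -39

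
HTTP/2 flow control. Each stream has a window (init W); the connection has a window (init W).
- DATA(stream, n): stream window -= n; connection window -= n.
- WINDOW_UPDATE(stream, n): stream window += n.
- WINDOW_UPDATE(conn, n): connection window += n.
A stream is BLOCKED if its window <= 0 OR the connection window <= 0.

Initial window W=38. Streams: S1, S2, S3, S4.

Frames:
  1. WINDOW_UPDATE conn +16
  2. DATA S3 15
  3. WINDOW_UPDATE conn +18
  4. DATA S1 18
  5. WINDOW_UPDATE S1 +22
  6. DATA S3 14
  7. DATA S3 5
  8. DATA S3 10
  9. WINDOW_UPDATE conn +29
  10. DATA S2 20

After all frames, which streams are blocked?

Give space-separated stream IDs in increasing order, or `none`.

Answer: S3

Derivation:
Op 1: conn=54 S1=38 S2=38 S3=38 S4=38 blocked=[]
Op 2: conn=39 S1=38 S2=38 S3=23 S4=38 blocked=[]
Op 3: conn=57 S1=38 S2=38 S3=23 S4=38 blocked=[]
Op 4: conn=39 S1=20 S2=38 S3=23 S4=38 blocked=[]
Op 5: conn=39 S1=42 S2=38 S3=23 S4=38 blocked=[]
Op 6: conn=25 S1=42 S2=38 S3=9 S4=38 blocked=[]
Op 7: conn=20 S1=42 S2=38 S3=4 S4=38 blocked=[]
Op 8: conn=10 S1=42 S2=38 S3=-6 S4=38 blocked=[3]
Op 9: conn=39 S1=42 S2=38 S3=-6 S4=38 blocked=[3]
Op 10: conn=19 S1=42 S2=18 S3=-6 S4=38 blocked=[3]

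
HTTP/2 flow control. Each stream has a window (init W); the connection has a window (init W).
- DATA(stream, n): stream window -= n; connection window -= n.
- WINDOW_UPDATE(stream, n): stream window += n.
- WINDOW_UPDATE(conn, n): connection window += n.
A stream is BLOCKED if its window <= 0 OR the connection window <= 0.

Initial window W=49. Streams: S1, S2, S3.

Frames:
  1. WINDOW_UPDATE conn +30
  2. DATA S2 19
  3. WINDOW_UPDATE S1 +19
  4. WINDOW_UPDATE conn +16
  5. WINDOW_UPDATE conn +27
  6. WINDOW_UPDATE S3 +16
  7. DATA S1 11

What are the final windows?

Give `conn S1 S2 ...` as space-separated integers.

Op 1: conn=79 S1=49 S2=49 S3=49 blocked=[]
Op 2: conn=60 S1=49 S2=30 S3=49 blocked=[]
Op 3: conn=60 S1=68 S2=30 S3=49 blocked=[]
Op 4: conn=76 S1=68 S2=30 S3=49 blocked=[]
Op 5: conn=103 S1=68 S2=30 S3=49 blocked=[]
Op 6: conn=103 S1=68 S2=30 S3=65 blocked=[]
Op 7: conn=92 S1=57 S2=30 S3=65 blocked=[]

Answer: 92 57 30 65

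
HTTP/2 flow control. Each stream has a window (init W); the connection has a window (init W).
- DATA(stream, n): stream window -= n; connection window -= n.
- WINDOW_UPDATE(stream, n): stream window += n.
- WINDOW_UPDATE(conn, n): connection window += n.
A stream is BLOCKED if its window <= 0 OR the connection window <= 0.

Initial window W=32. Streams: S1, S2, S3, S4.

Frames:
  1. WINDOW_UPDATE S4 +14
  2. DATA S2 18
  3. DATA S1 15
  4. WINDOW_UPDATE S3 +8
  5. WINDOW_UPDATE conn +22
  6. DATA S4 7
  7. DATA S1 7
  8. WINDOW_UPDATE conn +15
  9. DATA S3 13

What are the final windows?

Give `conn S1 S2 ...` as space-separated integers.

Op 1: conn=32 S1=32 S2=32 S3=32 S4=46 blocked=[]
Op 2: conn=14 S1=32 S2=14 S3=32 S4=46 blocked=[]
Op 3: conn=-1 S1=17 S2=14 S3=32 S4=46 blocked=[1, 2, 3, 4]
Op 4: conn=-1 S1=17 S2=14 S3=40 S4=46 blocked=[1, 2, 3, 4]
Op 5: conn=21 S1=17 S2=14 S3=40 S4=46 blocked=[]
Op 6: conn=14 S1=17 S2=14 S3=40 S4=39 blocked=[]
Op 7: conn=7 S1=10 S2=14 S3=40 S4=39 blocked=[]
Op 8: conn=22 S1=10 S2=14 S3=40 S4=39 blocked=[]
Op 9: conn=9 S1=10 S2=14 S3=27 S4=39 blocked=[]

Answer: 9 10 14 27 39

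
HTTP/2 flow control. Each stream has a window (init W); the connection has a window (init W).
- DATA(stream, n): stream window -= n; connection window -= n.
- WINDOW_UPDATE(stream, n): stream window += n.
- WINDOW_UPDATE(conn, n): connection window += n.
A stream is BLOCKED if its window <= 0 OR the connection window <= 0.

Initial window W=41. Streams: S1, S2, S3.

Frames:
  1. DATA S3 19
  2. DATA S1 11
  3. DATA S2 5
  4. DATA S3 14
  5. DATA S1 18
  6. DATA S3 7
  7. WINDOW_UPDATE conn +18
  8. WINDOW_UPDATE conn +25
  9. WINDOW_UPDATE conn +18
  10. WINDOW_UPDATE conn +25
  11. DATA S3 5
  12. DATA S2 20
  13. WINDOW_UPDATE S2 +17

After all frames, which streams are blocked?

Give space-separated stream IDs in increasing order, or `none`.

Answer: S3

Derivation:
Op 1: conn=22 S1=41 S2=41 S3=22 blocked=[]
Op 2: conn=11 S1=30 S2=41 S3=22 blocked=[]
Op 3: conn=6 S1=30 S2=36 S3=22 blocked=[]
Op 4: conn=-8 S1=30 S2=36 S3=8 blocked=[1, 2, 3]
Op 5: conn=-26 S1=12 S2=36 S3=8 blocked=[1, 2, 3]
Op 6: conn=-33 S1=12 S2=36 S3=1 blocked=[1, 2, 3]
Op 7: conn=-15 S1=12 S2=36 S3=1 blocked=[1, 2, 3]
Op 8: conn=10 S1=12 S2=36 S3=1 blocked=[]
Op 9: conn=28 S1=12 S2=36 S3=1 blocked=[]
Op 10: conn=53 S1=12 S2=36 S3=1 blocked=[]
Op 11: conn=48 S1=12 S2=36 S3=-4 blocked=[3]
Op 12: conn=28 S1=12 S2=16 S3=-4 blocked=[3]
Op 13: conn=28 S1=12 S2=33 S3=-4 blocked=[3]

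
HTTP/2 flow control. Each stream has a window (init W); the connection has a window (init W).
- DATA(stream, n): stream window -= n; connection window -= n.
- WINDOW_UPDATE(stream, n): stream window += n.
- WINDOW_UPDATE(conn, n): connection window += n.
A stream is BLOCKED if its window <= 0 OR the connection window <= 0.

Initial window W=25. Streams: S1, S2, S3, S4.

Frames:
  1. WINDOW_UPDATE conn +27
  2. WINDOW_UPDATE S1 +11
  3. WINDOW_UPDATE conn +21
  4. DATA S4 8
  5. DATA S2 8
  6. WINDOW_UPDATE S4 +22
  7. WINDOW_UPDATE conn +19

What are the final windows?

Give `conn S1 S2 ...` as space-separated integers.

Answer: 76 36 17 25 39

Derivation:
Op 1: conn=52 S1=25 S2=25 S3=25 S4=25 blocked=[]
Op 2: conn=52 S1=36 S2=25 S3=25 S4=25 blocked=[]
Op 3: conn=73 S1=36 S2=25 S3=25 S4=25 blocked=[]
Op 4: conn=65 S1=36 S2=25 S3=25 S4=17 blocked=[]
Op 5: conn=57 S1=36 S2=17 S3=25 S4=17 blocked=[]
Op 6: conn=57 S1=36 S2=17 S3=25 S4=39 blocked=[]
Op 7: conn=76 S1=36 S2=17 S3=25 S4=39 blocked=[]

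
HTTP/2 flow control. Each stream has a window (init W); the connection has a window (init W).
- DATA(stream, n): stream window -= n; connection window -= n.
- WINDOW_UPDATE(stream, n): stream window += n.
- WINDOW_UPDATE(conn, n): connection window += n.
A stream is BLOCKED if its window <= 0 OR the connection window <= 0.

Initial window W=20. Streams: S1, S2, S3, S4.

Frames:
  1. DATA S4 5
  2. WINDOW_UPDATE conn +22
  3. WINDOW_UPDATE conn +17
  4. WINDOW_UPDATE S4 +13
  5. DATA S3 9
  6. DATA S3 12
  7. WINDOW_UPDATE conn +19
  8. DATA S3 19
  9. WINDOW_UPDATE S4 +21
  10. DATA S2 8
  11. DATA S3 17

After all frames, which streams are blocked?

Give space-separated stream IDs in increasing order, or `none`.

Op 1: conn=15 S1=20 S2=20 S3=20 S4=15 blocked=[]
Op 2: conn=37 S1=20 S2=20 S3=20 S4=15 blocked=[]
Op 3: conn=54 S1=20 S2=20 S3=20 S4=15 blocked=[]
Op 4: conn=54 S1=20 S2=20 S3=20 S4=28 blocked=[]
Op 5: conn=45 S1=20 S2=20 S3=11 S4=28 blocked=[]
Op 6: conn=33 S1=20 S2=20 S3=-1 S4=28 blocked=[3]
Op 7: conn=52 S1=20 S2=20 S3=-1 S4=28 blocked=[3]
Op 8: conn=33 S1=20 S2=20 S3=-20 S4=28 blocked=[3]
Op 9: conn=33 S1=20 S2=20 S3=-20 S4=49 blocked=[3]
Op 10: conn=25 S1=20 S2=12 S3=-20 S4=49 blocked=[3]
Op 11: conn=8 S1=20 S2=12 S3=-37 S4=49 blocked=[3]

Answer: S3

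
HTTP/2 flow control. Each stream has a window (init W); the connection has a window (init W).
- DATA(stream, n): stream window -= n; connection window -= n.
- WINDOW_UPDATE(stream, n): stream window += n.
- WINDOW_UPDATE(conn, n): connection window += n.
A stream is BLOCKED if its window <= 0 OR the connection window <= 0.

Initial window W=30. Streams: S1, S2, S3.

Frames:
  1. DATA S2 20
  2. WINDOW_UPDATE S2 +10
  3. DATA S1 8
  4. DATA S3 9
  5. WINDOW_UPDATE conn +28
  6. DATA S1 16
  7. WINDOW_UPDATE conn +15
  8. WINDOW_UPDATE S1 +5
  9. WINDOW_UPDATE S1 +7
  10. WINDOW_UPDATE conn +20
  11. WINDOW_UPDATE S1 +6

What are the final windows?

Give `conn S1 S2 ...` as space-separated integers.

Answer: 40 24 20 21

Derivation:
Op 1: conn=10 S1=30 S2=10 S3=30 blocked=[]
Op 2: conn=10 S1=30 S2=20 S3=30 blocked=[]
Op 3: conn=2 S1=22 S2=20 S3=30 blocked=[]
Op 4: conn=-7 S1=22 S2=20 S3=21 blocked=[1, 2, 3]
Op 5: conn=21 S1=22 S2=20 S3=21 blocked=[]
Op 6: conn=5 S1=6 S2=20 S3=21 blocked=[]
Op 7: conn=20 S1=6 S2=20 S3=21 blocked=[]
Op 8: conn=20 S1=11 S2=20 S3=21 blocked=[]
Op 9: conn=20 S1=18 S2=20 S3=21 blocked=[]
Op 10: conn=40 S1=18 S2=20 S3=21 blocked=[]
Op 11: conn=40 S1=24 S2=20 S3=21 blocked=[]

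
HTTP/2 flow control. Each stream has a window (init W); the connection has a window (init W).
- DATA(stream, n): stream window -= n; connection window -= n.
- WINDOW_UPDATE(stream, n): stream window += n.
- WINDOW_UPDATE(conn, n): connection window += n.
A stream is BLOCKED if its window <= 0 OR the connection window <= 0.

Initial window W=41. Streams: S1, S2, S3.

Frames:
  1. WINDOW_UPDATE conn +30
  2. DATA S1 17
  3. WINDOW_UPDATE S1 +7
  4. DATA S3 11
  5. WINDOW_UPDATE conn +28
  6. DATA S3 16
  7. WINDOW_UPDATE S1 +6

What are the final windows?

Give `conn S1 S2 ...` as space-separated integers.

Answer: 55 37 41 14

Derivation:
Op 1: conn=71 S1=41 S2=41 S3=41 blocked=[]
Op 2: conn=54 S1=24 S2=41 S3=41 blocked=[]
Op 3: conn=54 S1=31 S2=41 S3=41 blocked=[]
Op 4: conn=43 S1=31 S2=41 S3=30 blocked=[]
Op 5: conn=71 S1=31 S2=41 S3=30 blocked=[]
Op 6: conn=55 S1=31 S2=41 S3=14 blocked=[]
Op 7: conn=55 S1=37 S2=41 S3=14 blocked=[]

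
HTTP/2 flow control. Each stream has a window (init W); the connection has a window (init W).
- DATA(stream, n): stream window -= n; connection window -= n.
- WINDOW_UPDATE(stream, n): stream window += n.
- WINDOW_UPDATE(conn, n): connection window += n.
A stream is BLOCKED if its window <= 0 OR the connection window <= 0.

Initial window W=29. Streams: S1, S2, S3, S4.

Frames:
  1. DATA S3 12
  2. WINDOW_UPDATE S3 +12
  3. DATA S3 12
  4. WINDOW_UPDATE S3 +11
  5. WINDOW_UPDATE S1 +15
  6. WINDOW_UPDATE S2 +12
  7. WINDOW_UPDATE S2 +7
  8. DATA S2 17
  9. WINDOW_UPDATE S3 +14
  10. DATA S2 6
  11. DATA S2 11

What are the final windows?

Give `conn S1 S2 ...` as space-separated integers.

Answer: -29 44 14 42 29

Derivation:
Op 1: conn=17 S1=29 S2=29 S3=17 S4=29 blocked=[]
Op 2: conn=17 S1=29 S2=29 S3=29 S4=29 blocked=[]
Op 3: conn=5 S1=29 S2=29 S3=17 S4=29 blocked=[]
Op 4: conn=5 S1=29 S2=29 S3=28 S4=29 blocked=[]
Op 5: conn=5 S1=44 S2=29 S3=28 S4=29 blocked=[]
Op 6: conn=5 S1=44 S2=41 S3=28 S4=29 blocked=[]
Op 7: conn=5 S1=44 S2=48 S3=28 S4=29 blocked=[]
Op 8: conn=-12 S1=44 S2=31 S3=28 S4=29 blocked=[1, 2, 3, 4]
Op 9: conn=-12 S1=44 S2=31 S3=42 S4=29 blocked=[1, 2, 3, 4]
Op 10: conn=-18 S1=44 S2=25 S3=42 S4=29 blocked=[1, 2, 3, 4]
Op 11: conn=-29 S1=44 S2=14 S3=42 S4=29 blocked=[1, 2, 3, 4]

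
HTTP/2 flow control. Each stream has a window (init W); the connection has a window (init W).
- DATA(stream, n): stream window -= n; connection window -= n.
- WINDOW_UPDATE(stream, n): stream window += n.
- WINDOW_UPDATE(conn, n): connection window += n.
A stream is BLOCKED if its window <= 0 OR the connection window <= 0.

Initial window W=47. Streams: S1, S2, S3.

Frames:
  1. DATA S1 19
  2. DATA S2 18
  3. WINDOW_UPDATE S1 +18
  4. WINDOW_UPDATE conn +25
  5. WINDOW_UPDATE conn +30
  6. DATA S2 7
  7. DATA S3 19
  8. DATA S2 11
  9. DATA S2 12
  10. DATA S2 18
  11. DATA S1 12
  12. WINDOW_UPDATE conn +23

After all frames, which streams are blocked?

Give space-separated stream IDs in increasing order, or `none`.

Answer: S2

Derivation:
Op 1: conn=28 S1=28 S2=47 S3=47 blocked=[]
Op 2: conn=10 S1=28 S2=29 S3=47 blocked=[]
Op 3: conn=10 S1=46 S2=29 S3=47 blocked=[]
Op 4: conn=35 S1=46 S2=29 S3=47 blocked=[]
Op 5: conn=65 S1=46 S2=29 S3=47 blocked=[]
Op 6: conn=58 S1=46 S2=22 S3=47 blocked=[]
Op 7: conn=39 S1=46 S2=22 S3=28 blocked=[]
Op 8: conn=28 S1=46 S2=11 S3=28 blocked=[]
Op 9: conn=16 S1=46 S2=-1 S3=28 blocked=[2]
Op 10: conn=-2 S1=46 S2=-19 S3=28 blocked=[1, 2, 3]
Op 11: conn=-14 S1=34 S2=-19 S3=28 blocked=[1, 2, 3]
Op 12: conn=9 S1=34 S2=-19 S3=28 blocked=[2]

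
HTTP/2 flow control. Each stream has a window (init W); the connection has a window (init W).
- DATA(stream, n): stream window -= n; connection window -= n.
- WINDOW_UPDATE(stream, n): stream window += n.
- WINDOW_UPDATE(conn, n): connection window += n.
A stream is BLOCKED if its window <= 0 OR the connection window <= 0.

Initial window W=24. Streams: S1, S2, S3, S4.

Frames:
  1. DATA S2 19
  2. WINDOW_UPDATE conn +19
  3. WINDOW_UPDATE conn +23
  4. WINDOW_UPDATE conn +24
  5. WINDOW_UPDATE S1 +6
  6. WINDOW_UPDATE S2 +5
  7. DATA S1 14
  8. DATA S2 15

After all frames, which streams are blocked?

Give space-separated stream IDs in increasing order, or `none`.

Op 1: conn=5 S1=24 S2=5 S3=24 S4=24 blocked=[]
Op 2: conn=24 S1=24 S2=5 S3=24 S4=24 blocked=[]
Op 3: conn=47 S1=24 S2=5 S3=24 S4=24 blocked=[]
Op 4: conn=71 S1=24 S2=5 S3=24 S4=24 blocked=[]
Op 5: conn=71 S1=30 S2=5 S3=24 S4=24 blocked=[]
Op 6: conn=71 S1=30 S2=10 S3=24 S4=24 blocked=[]
Op 7: conn=57 S1=16 S2=10 S3=24 S4=24 blocked=[]
Op 8: conn=42 S1=16 S2=-5 S3=24 S4=24 blocked=[2]

Answer: S2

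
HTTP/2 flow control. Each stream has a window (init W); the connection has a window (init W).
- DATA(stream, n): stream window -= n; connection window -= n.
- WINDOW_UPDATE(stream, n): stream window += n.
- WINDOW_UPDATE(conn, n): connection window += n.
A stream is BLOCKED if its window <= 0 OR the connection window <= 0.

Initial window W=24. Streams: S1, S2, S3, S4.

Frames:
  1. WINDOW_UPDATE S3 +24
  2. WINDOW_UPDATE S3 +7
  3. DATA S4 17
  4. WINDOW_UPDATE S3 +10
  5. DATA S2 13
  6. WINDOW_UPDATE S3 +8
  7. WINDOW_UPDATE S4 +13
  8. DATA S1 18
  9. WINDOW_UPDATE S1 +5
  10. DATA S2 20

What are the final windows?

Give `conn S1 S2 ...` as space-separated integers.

Op 1: conn=24 S1=24 S2=24 S3=48 S4=24 blocked=[]
Op 2: conn=24 S1=24 S2=24 S3=55 S4=24 blocked=[]
Op 3: conn=7 S1=24 S2=24 S3=55 S4=7 blocked=[]
Op 4: conn=7 S1=24 S2=24 S3=65 S4=7 blocked=[]
Op 5: conn=-6 S1=24 S2=11 S3=65 S4=7 blocked=[1, 2, 3, 4]
Op 6: conn=-6 S1=24 S2=11 S3=73 S4=7 blocked=[1, 2, 3, 4]
Op 7: conn=-6 S1=24 S2=11 S3=73 S4=20 blocked=[1, 2, 3, 4]
Op 8: conn=-24 S1=6 S2=11 S3=73 S4=20 blocked=[1, 2, 3, 4]
Op 9: conn=-24 S1=11 S2=11 S3=73 S4=20 blocked=[1, 2, 3, 4]
Op 10: conn=-44 S1=11 S2=-9 S3=73 S4=20 blocked=[1, 2, 3, 4]

Answer: -44 11 -9 73 20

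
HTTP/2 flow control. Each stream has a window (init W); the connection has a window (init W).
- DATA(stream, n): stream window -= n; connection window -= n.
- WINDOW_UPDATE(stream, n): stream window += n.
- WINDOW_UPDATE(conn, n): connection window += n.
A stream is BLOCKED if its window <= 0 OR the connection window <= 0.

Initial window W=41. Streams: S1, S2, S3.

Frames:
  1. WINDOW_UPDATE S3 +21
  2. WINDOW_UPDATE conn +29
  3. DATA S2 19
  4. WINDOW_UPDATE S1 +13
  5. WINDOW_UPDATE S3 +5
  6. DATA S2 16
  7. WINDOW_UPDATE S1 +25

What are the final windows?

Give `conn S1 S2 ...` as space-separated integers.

Op 1: conn=41 S1=41 S2=41 S3=62 blocked=[]
Op 2: conn=70 S1=41 S2=41 S3=62 blocked=[]
Op 3: conn=51 S1=41 S2=22 S3=62 blocked=[]
Op 4: conn=51 S1=54 S2=22 S3=62 blocked=[]
Op 5: conn=51 S1=54 S2=22 S3=67 blocked=[]
Op 6: conn=35 S1=54 S2=6 S3=67 blocked=[]
Op 7: conn=35 S1=79 S2=6 S3=67 blocked=[]

Answer: 35 79 6 67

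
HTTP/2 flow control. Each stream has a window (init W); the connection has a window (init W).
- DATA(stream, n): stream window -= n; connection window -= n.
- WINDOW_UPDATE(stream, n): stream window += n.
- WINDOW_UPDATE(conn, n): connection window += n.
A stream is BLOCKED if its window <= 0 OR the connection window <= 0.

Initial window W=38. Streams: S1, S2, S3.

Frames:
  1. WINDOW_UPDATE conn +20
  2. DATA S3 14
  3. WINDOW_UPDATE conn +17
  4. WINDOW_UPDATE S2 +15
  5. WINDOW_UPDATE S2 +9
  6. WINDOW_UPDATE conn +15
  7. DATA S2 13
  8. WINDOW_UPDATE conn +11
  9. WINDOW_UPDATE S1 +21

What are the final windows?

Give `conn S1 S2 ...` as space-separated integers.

Answer: 74 59 49 24

Derivation:
Op 1: conn=58 S1=38 S2=38 S3=38 blocked=[]
Op 2: conn=44 S1=38 S2=38 S3=24 blocked=[]
Op 3: conn=61 S1=38 S2=38 S3=24 blocked=[]
Op 4: conn=61 S1=38 S2=53 S3=24 blocked=[]
Op 5: conn=61 S1=38 S2=62 S3=24 blocked=[]
Op 6: conn=76 S1=38 S2=62 S3=24 blocked=[]
Op 7: conn=63 S1=38 S2=49 S3=24 blocked=[]
Op 8: conn=74 S1=38 S2=49 S3=24 blocked=[]
Op 9: conn=74 S1=59 S2=49 S3=24 blocked=[]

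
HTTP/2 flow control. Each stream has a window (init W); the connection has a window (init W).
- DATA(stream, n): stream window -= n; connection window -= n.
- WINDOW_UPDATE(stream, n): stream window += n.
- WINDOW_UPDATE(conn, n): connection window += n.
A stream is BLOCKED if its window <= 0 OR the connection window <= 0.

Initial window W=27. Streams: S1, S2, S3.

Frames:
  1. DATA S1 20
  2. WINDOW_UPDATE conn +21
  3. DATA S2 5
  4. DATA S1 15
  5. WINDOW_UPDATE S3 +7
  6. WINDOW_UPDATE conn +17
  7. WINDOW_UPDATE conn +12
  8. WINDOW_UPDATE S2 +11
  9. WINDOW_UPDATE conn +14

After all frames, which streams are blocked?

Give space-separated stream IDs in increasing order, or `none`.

Op 1: conn=7 S1=7 S2=27 S3=27 blocked=[]
Op 2: conn=28 S1=7 S2=27 S3=27 blocked=[]
Op 3: conn=23 S1=7 S2=22 S3=27 blocked=[]
Op 4: conn=8 S1=-8 S2=22 S3=27 blocked=[1]
Op 5: conn=8 S1=-8 S2=22 S3=34 blocked=[1]
Op 6: conn=25 S1=-8 S2=22 S3=34 blocked=[1]
Op 7: conn=37 S1=-8 S2=22 S3=34 blocked=[1]
Op 8: conn=37 S1=-8 S2=33 S3=34 blocked=[1]
Op 9: conn=51 S1=-8 S2=33 S3=34 blocked=[1]

Answer: S1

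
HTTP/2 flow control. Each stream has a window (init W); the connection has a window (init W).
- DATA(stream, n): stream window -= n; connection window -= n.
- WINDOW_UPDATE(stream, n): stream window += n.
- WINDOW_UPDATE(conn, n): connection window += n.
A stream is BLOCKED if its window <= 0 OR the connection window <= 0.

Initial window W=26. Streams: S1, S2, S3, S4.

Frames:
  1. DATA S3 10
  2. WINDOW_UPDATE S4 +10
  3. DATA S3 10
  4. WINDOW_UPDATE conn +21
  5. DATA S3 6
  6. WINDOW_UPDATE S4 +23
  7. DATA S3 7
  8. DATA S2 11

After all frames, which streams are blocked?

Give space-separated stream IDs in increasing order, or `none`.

Op 1: conn=16 S1=26 S2=26 S3=16 S4=26 blocked=[]
Op 2: conn=16 S1=26 S2=26 S3=16 S4=36 blocked=[]
Op 3: conn=6 S1=26 S2=26 S3=6 S4=36 blocked=[]
Op 4: conn=27 S1=26 S2=26 S3=6 S4=36 blocked=[]
Op 5: conn=21 S1=26 S2=26 S3=0 S4=36 blocked=[3]
Op 6: conn=21 S1=26 S2=26 S3=0 S4=59 blocked=[3]
Op 7: conn=14 S1=26 S2=26 S3=-7 S4=59 blocked=[3]
Op 8: conn=3 S1=26 S2=15 S3=-7 S4=59 blocked=[3]

Answer: S3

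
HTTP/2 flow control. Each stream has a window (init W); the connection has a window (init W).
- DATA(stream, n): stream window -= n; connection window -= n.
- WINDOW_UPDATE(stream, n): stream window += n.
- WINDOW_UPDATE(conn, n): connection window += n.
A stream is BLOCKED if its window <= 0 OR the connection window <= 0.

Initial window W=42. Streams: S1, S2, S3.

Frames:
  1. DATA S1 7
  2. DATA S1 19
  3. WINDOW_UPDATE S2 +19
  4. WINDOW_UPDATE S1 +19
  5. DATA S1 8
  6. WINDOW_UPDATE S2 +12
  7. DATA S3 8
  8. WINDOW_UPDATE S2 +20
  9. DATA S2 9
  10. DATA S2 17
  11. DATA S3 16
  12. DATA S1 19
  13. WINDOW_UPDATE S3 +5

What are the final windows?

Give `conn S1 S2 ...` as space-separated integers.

Op 1: conn=35 S1=35 S2=42 S3=42 blocked=[]
Op 2: conn=16 S1=16 S2=42 S3=42 blocked=[]
Op 3: conn=16 S1=16 S2=61 S3=42 blocked=[]
Op 4: conn=16 S1=35 S2=61 S3=42 blocked=[]
Op 5: conn=8 S1=27 S2=61 S3=42 blocked=[]
Op 6: conn=8 S1=27 S2=73 S3=42 blocked=[]
Op 7: conn=0 S1=27 S2=73 S3=34 blocked=[1, 2, 3]
Op 8: conn=0 S1=27 S2=93 S3=34 blocked=[1, 2, 3]
Op 9: conn=-9 S1=27 S2=84 S3=34 blocked=[1, 2, 3]
Op 10: conn=-26 S1=27 S2=67 S3=34 blocked=[1, 2, 3]
Op 11: conn=-42 S1=27 S2=67 S3=18 blocked=[1, 2, 3]
Op 12: conn=-61 S1=8 S2=67 S3=18 blocked=[1, 2, 3]
Op 13: conn=-61 S1=8 S2=67 S3=23 blocked=[1, 2, 3]

Answer: -61 8 67 23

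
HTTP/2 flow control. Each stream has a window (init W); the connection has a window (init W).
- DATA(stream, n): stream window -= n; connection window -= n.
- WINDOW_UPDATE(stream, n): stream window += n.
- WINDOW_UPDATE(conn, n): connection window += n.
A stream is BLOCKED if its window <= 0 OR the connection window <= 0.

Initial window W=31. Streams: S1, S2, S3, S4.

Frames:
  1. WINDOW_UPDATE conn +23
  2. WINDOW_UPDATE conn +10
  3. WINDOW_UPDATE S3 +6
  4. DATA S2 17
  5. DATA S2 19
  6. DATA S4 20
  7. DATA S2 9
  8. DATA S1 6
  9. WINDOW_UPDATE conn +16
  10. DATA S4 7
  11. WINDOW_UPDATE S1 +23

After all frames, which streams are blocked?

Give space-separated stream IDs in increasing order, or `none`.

Op 1: conn=54 S1=31 S2=31 S3=31 S4=31 blocked=[]
Op 2: conn=64 S1=31 S2=31 S3=31 S4=31 blocked=[]
Op 3: conn=64 S1=31 S2=31 S3=37 S4=31 blocked=[]
Op 4: conn=47 S1=31 S2=14 S3=37 S4=31 blocked=[]
Op 5: conn=28 S1=31 S2=-5 S3=37 S4=31 blocked=[2]
Op 6: conn=8 S1=31 S2=-5 S3=37 S4=11 blocked=[2]
Op 7: conn=-1 S1=31 S2=-14 S3=37 S4=11 blocked=[1, 2, 3, 4]
Op 8: conn=-7 S1=25 S2=-14 S3=37 S4=11 blocked=[1, 2, 3, 4]
Op 9: conn=9 S1=25 S2=-14 S3=37 S4=11 blocked=[2]
Op 10: conn=2 S1=25 S2=-14 S3=37 S4=4 blocked=[2]
Op 11: conn=2 S1=48 S2=-14 S3=37 S4=4 blocked=[2]

Answer: S2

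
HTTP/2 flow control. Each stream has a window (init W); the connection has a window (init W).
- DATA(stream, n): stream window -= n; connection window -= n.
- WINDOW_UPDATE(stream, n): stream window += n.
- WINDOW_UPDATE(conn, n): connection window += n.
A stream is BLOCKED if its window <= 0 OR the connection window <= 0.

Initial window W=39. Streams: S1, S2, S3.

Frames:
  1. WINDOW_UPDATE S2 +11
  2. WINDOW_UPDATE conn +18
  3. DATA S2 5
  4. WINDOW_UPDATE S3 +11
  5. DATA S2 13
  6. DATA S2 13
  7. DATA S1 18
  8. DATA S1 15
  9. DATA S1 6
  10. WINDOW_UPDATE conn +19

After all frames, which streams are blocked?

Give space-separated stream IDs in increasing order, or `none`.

Answer: S1

Derivation:
Op 1: conn=39 S1=39 S2=50 S3=39 blocked=[]
Op 2: conn=57 S1=39 S2=50 S3=39 blocked=[]
Op 3: conn=52 S1=39 S2=45 S3=39 blocked=[]
Op 4: conn=52 S1=39 S2=45 S3=50 blocked=[]
Op 5: conn=39 S1=39 S2=32 S3=50 blocked=[]
Op 6: conn=26 S1=39 S2=19 S3=50 blocked=[]
Op 7: conn=8 S1=21 S2=19 S3=50 blocked=[]
Op 8: conn=-7 S1=6 S2=19 S3=50 blocked=[1, 2, 3]
Op 9: conn=-13 S1=0 S2=19 S3=50 blocked=[1, 2, 3]
Op 10: conn=6 S1=0 S2=19 S3=50 blocked=[1]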